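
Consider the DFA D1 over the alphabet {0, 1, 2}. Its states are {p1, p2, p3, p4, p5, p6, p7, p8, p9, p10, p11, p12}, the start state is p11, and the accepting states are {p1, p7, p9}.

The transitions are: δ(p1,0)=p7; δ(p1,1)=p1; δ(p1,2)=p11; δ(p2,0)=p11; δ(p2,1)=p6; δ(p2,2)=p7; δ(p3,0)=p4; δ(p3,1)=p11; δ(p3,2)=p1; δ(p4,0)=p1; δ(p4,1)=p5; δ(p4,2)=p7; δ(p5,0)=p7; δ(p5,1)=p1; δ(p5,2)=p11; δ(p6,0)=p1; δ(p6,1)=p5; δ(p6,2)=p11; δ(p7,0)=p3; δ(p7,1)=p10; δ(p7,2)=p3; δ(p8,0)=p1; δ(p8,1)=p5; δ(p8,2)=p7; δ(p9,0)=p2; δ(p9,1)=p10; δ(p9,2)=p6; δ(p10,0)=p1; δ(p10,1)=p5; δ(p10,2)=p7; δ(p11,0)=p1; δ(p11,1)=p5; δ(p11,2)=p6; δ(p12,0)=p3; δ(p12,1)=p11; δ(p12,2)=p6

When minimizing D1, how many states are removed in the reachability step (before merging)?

Starting at p11 and following transitions, the reachable set is {p1, p3, p4, p5, p6, p7, p10, p11}. That leaves p2, p8, p9, p12 unreachable — 4 in total.

4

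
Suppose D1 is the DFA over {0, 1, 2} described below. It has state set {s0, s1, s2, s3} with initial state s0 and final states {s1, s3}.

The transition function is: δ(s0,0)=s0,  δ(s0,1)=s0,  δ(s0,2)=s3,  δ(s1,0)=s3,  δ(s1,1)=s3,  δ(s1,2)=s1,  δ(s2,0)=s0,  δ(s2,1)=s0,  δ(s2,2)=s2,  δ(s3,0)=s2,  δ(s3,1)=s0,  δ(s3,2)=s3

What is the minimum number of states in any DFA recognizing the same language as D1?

States {s1} cannot be reached from the start state, so discard them.
Start with accepting vs non-accepting: {s3} | {s0,s2}.
Split {s0,s2} by δ(·,2) → {s0} and {s2}.
No further refinement is possible. Final partition (3 blocks): {s3} | {s0} | {s2}.

3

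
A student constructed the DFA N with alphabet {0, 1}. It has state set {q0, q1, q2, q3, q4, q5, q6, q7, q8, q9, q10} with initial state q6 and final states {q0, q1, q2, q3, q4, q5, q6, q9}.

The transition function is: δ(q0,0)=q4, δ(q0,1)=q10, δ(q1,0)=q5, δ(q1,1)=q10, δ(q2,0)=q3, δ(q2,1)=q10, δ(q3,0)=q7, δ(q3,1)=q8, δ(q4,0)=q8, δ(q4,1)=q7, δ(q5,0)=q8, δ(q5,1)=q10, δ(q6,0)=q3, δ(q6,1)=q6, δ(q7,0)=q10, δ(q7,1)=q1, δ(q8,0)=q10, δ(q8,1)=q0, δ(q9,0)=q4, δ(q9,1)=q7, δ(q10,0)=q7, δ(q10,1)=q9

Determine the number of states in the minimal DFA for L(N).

4

First remove the unreachable states {q2}; 10 states remain.
Start with accepting vs non-accepting: {q0,q1,q3,q4,q5,q6,q9} | {q7,q8,q10}.
Split {q0,q1,q3,q4,q5,q6,q9} by δ(·,0) → {q0,q1,q6,q9} and {q3,q4,q5}.
Split {q0,q1,q6,q9} by δ(·,1) → {q0,q1,q9} and {q6}.
Stable partition: {q0,q1,q9} | {q7,q8,q10} | {q3,q4,q5} | {q6} — 4 equivalence classes.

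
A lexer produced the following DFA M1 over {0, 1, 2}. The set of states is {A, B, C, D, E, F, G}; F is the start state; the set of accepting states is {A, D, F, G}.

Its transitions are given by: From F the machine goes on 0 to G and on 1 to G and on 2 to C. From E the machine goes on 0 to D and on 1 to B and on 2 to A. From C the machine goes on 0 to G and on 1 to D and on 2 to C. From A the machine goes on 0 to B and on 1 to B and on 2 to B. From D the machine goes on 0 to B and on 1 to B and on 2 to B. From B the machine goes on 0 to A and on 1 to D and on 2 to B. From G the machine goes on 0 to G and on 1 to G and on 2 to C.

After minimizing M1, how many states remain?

4

First remove the unreachable states {E}; 6 states remain.
Start with accepting vs non-accepting: {A,D,F,G} | {B,C}.
On input 0, block {A,D,F,G} splits into {A,D} and {F,G}.
On input 0, block {B,C} splits into {B} and {C}.
No further refinement is possible. Final partition (4 blocks): {A,D} | {B} | {F,G} | {C}.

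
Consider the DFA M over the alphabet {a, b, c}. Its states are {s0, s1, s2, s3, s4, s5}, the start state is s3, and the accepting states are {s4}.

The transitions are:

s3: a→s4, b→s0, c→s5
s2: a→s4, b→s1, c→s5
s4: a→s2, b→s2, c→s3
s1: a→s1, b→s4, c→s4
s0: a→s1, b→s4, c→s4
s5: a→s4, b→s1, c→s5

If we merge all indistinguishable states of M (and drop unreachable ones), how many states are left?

3

Initial partition by acceptance: {s4} | {s0,s1,s2,s3,s5}.
Split {s0,s1,s2,s3,s5} by δ(·,a) → {s2,s3,s5} and {s0,s1}.
The partition is now stable with 3 blocks: {s4} | {s2,s3,s5} | {s0,s1}.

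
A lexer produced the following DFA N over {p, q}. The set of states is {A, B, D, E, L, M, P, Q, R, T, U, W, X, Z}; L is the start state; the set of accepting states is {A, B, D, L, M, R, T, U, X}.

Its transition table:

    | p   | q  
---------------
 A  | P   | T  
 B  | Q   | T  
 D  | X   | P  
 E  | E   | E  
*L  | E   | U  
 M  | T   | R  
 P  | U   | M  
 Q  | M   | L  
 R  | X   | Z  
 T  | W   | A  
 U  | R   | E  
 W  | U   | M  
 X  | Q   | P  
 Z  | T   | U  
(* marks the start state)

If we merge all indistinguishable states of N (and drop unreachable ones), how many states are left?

Reachable states from the start: {A,E,L,M,P,Q,R,T,U,W,X,Z}. Unreachable: {B,D} — drop them.
P0 = {A,L,M,R,T,U,X} | {E,P,Q,W,Z}.
On input p, block {A,L,M,R,T,U,X} splits into {A,L,T,X} and {M,R,U}.
Split {A,L,T,X} by δ(·,q) → {A,T} and {X} and {L}.
On input p, block {E,P,Q,W,Z} splits into {P,Q,W} and {E} and {Z}.
Split {P,Q,W} by δ(·,q) → {P,W} and {Q}.
Split {M,R,U} by δ(·,p) → {M} and {U} and {R}.
No further refinement is possible. Final partition (10 blocks): {A,T} | {P,W} | {M} | {X} | {L} | {E} | {Z} | {Q} | {U} | {R}.

10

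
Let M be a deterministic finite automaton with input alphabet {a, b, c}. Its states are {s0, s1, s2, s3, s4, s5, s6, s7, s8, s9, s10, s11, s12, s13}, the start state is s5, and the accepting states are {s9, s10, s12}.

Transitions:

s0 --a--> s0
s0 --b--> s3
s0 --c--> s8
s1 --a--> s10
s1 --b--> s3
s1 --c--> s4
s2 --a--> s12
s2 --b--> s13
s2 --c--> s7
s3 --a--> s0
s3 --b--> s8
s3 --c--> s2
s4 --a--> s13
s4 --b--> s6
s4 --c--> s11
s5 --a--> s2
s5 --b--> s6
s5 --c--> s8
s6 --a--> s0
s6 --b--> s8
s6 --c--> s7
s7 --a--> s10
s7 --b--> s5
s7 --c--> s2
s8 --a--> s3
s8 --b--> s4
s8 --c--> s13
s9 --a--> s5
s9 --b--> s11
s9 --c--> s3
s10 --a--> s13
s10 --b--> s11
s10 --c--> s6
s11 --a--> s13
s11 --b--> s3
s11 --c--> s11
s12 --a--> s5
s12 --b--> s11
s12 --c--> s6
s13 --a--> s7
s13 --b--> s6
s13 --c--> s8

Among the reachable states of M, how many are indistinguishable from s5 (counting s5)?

Reachable states from the start: {s0,s2,s3,s4,s5,s6,s7,s8,s10,s11,s12,s13}. Unreachable: {s1,s9} — drop them.
Initial partition by acceptance: {s10,s12} | {s0,s2,s3,s4,s5,s6,s7,s8,s11,s13}.
Refine {s0,s2,s3,s4,s5,s6,s7,s8,s11,s13} on symbol a: members go to different blocks, giving {s0,s3,s4,s5,s6,s8,s11,s13} and {s2,s7}.
Refine {s0,s3,s4,s5,s6,s8,s11,s13} on symbol a: members go to different blocks, giving {s0,s3,s4,s6,s8,s11} and {s5,s13}.
On input a, block {s0,s3,s4,s6,s8,s11} splits into {s0,s3,s6,s8} and {s4,s11}.
Refine {s0,s3,s6,s8} on symbol b: members go to different blocks, giving {s0,s3,s6} and {s8}.
On input b, block {s0,s3,s6} splits into {s3,s6} and {s0}.
The partition is now stable with 7 blocks: {s10,s12} | {s3,s6} | {s2,s7} | {s5,s13} | {s4,s11} | {s8} | {s0}.
The equivalence class containing s5 is {s5,s13}, of size 2.

2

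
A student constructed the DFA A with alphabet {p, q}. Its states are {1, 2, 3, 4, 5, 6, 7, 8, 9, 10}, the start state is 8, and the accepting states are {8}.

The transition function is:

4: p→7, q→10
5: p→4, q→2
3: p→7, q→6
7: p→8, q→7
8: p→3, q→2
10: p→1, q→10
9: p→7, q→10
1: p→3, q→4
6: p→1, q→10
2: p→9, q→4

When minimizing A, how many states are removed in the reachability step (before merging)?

1

BFS from 8 reaches {1, 2, 3, 4, 6, 7, 8, 9, 10}; the 1 state(s) 5 are never visited.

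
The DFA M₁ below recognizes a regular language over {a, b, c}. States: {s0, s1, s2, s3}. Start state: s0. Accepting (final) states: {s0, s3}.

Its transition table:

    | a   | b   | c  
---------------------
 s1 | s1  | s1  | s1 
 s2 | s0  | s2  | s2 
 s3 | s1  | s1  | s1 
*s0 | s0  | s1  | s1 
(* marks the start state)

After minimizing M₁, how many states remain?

2

First remove the unreachable states {s2,s3}; 2 states remain.
Initial partition by acceptance: {s0} | {s1}.
Stable partition: {s0} | {s1} — 2 equivalence classes.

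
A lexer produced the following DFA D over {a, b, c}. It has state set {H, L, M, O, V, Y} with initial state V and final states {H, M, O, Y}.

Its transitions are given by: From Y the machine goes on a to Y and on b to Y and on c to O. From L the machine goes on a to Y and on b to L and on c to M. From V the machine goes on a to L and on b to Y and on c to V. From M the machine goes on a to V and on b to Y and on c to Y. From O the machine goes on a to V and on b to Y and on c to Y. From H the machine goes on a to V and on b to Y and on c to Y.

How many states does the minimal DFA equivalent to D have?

4

First remove the unreachable states {H}; 5 states remain.
P0 = {M,O,Y} | {L,V}.
Split {M,O,Y} by δ(·,a) → {M,O} and {Y}.
Refine {L,V} on symbol a: members go to different blocks, giving {L} and {V}.
The partition is now stable with 4 blocks: {M,O} | {L} | {Y} | {V}.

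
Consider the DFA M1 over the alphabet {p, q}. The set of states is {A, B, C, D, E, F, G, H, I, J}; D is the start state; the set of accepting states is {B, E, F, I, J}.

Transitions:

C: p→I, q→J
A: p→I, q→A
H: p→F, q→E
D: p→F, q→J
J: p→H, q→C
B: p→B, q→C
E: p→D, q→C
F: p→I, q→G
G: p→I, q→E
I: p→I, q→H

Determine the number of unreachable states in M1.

2

Starting at D and following transitions, the reachable set is {C, D, E, F, G, H, I, J}. That leaves A, B unreachable — 2 in total.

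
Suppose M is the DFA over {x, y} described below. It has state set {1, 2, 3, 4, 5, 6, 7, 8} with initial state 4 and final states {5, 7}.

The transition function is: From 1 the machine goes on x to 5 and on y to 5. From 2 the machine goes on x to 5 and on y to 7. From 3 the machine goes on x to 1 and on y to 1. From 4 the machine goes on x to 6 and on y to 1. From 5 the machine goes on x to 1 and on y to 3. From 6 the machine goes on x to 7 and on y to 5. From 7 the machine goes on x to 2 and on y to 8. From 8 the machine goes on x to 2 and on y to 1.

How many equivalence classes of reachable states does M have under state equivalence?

All states are reachable from the start state.
Start with accepting vs non-accepting: {5,7} | {1,2,3,4,6,8}.
On input x, block {1,2,3,4,6,8} splits into {1,2,6} and {3,4,8}.
The partition is now stable with 3 blocks: {5,7} | {1,2,6} | {3,4,8}.

3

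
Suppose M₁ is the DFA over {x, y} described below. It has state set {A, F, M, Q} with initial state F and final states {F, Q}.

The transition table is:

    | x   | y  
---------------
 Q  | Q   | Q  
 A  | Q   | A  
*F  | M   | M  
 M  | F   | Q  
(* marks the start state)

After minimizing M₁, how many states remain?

3

Reachable states from the start: {F,M,Q}. Unreachable: {A} — drop them.
P0 = {F,Q} | {M}.
Refine {F,Q} on symbol x: members go to different blocks, giving {F} and {Q}.
The partition is now stable with 3 blocks: {F} | {M} | {Q}.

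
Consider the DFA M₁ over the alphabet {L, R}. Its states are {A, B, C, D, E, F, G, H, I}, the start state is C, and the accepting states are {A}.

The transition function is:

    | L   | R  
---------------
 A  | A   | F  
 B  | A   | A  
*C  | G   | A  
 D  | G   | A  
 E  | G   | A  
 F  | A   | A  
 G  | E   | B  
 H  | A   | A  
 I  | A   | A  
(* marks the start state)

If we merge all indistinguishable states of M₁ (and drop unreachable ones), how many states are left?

States {D,H,I} cannot be reached from the start state, so discard them.
Initial partition by acceptance: {A} | {B,C,E,F,G}.
On input L, block {B,C,E,F,G} splits into {C,E,G} and {B,F}.
Split {C,E,G} by δ(·,R) → {C,E} and {G}.
The partition is now stable with 4 blocks: {A} | {C,E} | {B,F} | {G}.

4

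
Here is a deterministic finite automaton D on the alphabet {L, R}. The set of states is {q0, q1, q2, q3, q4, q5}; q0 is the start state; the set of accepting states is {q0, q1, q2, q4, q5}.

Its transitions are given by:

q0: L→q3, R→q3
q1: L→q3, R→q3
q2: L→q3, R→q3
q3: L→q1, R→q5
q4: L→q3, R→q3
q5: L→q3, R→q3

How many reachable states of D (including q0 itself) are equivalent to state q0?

3

States {q2,q4} cannot be reached from the start state, so discard them.
P0 = {q0,q1,q5} | {q3}.
The partition is now stable with 2 blocks: {q0,q1,q5} | {q3}.
The equivalence class containing q0 is {q0,q1,q5}, of size 3.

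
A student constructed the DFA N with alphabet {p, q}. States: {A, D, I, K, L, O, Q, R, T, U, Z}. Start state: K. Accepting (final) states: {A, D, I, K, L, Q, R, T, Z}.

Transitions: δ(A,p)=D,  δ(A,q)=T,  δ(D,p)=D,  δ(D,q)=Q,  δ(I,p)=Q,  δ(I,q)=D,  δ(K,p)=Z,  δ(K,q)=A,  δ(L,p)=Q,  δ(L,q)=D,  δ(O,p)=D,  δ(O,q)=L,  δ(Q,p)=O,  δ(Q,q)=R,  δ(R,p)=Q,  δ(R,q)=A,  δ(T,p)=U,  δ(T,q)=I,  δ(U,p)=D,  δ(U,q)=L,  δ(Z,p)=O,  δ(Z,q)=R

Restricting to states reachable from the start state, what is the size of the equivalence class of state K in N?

4

All states are reachable from the start state.
Initial partition by acceptance: {A,D,I,K,L,Q,R,T,Z} | {O,U}.
Refine {A,D,I,K,L,Q,R,T,Z} on symbol p: members go to different blocks, giving {A,D,I,K,L,R} and {Q,T,Z}.
Refine {A,D,I,K,L,R} on symbol p: members go to different blocks, giving {I,K,L,R} and {A,D}.
The partition is now stable with 4 blocks: {I,K,L,R} | {O,U} | {Q,T,Z} | {A,D}.
The equivalence class containing K is {I,K,L,R}, of size 4.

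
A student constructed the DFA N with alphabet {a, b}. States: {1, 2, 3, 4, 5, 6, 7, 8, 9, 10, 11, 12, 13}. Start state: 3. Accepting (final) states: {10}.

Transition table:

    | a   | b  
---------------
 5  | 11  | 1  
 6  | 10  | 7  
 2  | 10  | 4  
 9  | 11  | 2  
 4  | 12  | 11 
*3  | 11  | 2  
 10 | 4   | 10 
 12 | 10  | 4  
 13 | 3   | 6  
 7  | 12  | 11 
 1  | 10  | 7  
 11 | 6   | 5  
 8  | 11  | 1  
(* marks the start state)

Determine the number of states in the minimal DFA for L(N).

5

First remove the unreachable states {8,9,13}; 10 states remain.
Initial partition by acceptance: {10} | {1,2,3,4,5,6,7,11,12}.
Split {1,2,3,4,5,6,7,11,12} by δ(·,a) → {3,4,5,7,11} and {1,2,6,12}.
Split {3,4,5,7,11} by δ(·,a) → {4,7,11} and {3,5}.
Refine {4,7,11} on symbol b: members go to different blocks, giving {4,7} and {11}.
No further refinement is possible. Final partition (5 blocks): {10} | {4,7} | {1,2,6,12} | {3,5} | {11}.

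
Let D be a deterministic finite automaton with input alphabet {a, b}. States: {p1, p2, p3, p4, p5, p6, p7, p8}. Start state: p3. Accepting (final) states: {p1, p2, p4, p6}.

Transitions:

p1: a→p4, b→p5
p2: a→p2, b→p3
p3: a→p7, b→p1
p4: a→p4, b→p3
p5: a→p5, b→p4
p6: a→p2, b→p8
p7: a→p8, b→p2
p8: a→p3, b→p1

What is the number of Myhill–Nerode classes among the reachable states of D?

Reachable states from the start: {p1,p2,p3,p4,p5,p7,p8}. Unreachable: {p6} — drop them.
P0 = {p1,p2,p4} | {p3,p5,p7,p8}.
Stable partition: {p1,p2,p4} | {p3,p5,p7,p8} — 2 equivalence classes.

2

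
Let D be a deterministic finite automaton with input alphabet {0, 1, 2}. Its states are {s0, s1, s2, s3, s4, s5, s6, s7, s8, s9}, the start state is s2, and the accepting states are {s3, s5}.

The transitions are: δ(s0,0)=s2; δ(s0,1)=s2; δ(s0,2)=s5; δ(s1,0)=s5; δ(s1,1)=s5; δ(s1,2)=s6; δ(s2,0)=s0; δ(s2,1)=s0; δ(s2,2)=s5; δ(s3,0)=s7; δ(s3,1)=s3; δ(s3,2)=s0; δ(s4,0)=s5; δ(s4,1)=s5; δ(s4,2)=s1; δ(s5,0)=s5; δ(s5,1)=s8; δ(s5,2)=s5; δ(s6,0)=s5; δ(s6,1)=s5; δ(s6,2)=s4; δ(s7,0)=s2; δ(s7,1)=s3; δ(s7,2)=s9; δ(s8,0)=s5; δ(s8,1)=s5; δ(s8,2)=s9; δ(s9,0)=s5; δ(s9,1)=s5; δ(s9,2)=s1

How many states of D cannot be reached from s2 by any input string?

No path from s2 leads to s3, s7; the other 8 states are all reachable.

2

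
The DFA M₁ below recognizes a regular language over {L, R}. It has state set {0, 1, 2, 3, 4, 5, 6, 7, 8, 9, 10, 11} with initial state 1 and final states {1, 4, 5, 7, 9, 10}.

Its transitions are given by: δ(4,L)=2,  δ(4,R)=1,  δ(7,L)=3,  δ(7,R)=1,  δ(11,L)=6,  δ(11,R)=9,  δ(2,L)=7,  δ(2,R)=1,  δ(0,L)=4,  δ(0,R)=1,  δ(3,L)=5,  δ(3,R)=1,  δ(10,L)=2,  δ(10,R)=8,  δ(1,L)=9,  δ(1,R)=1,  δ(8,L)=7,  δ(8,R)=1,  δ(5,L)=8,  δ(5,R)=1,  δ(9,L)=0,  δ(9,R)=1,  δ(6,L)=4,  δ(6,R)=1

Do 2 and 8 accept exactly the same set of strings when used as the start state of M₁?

Yes

First remove the unreachable states {6,10,11}; 9 states remain.
Initial partition by acceptance: {1,4,5,7,9} | {0,2,3,8}.
On input L, block {1,4,5,7,9} splits into {4,5,7,9} and {1}.
Stable partition: {4,5,7,9} | {0,2,3,8} | {1} — 3 equivalence classes.
2 and 8 lie in the same block of the stable partition, so they are equivalent — no string distinguishes them.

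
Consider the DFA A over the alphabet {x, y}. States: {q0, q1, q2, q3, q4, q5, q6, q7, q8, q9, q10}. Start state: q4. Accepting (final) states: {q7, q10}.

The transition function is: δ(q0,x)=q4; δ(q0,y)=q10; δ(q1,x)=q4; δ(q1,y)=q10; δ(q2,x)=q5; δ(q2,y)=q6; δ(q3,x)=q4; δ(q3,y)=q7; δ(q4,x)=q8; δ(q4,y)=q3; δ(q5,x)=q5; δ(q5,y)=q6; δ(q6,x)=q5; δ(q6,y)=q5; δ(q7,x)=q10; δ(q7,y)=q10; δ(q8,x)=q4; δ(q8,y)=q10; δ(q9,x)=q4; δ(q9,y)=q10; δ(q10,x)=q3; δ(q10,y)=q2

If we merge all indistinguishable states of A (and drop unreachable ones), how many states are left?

First remove the unreachable states {q0,q1,q9}; 8 states remain.
Start with accepting vs non-accepting: {q7,q10} | {q2,q3,q4,q5,q6,q8}.
Refine {q7,q10} on symbol x: members go to different blocks, giving {q7} and {q10}.
Split {q2,q3,q4,q5,q6,q8} by δ(·,y) → {q2,q4,q5,q6} and {q3} and {q8}.
Split {q2,q4,q5,q6} by δ(·,x) → {q2,q5,q6} and {q4}.
The partition is now stable with 6 blocks: {q7} | {q2,q5,q6} | {q10} | {q3} | {q8} | {q4}.

6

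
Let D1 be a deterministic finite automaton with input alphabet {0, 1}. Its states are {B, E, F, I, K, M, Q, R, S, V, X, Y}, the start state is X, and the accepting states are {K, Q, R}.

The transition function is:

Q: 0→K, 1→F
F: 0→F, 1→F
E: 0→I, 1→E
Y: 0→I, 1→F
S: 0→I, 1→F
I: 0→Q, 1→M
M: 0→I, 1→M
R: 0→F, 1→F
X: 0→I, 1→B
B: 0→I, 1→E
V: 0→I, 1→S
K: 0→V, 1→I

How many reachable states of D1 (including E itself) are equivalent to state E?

4

Reachable states from the start: {B,E,F,I,K,M,Q,S,V,X}. Unreachable: {R,Y} — drop them.
Initial partition by acceptance: {K,Q} | {B,E,F,I,M,S,V,X}.
Split {K,Q} by δ(·,0) → {Q} and {K}.
Refine {B,E,F,I,M,S,V,X} on symbol 0: members go to different blocks, giving {B,E,F,M,S,V,X} and {I}.
On input 0, block {B,E,F,M,S,V,X} splits into {B,E,M,S,V,X} and {F}.
Split {B,E,M,S,V,X} by δ(·,1) → {B,E,M,V,X} and {S}.
Refine {B,E,M,V,X} on symbol 1: members go to different blocks, giving {B,E,M,X} and {V}.
No further refinement is possible. Final partition (7 blocks): {Q} | {B,E,M,X} | {K} | {I} | {F} | {S} | {V}.
The equivalence class containing E is {B,E,M,X}, of size 4.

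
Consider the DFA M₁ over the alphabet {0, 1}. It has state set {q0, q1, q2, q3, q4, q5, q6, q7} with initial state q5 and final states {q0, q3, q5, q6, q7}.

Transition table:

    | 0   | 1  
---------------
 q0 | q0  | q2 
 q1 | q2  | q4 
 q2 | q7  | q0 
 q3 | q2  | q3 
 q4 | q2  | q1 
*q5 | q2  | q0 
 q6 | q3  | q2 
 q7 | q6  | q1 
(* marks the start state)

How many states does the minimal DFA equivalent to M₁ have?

Every state is reachable, so we keep all 8.
Initial partition by acceptance: {q0,q3,q5,q6,q7} | {q1,q2,q4}.
On input 0, block {q0,q3,q5,q6,q7} splits into {q0,q6,q7} and {q3,q5}.
On input 0, block {q0,q6,q7} splits into {q0,q7} and {q6}.
Refine {q0,q7} on symbol 0: members go to different blocks, giving {q0} and {q7}.
Refine {q1,q2,q4} on symbol 0: members go to different blocks, giving {q1,q4} and {q2}.
On input 1, block {q3,q5} splits into {q3} and {q5}.
Stable partition: {q0} | {q1,q4} | {q3} | {q6} | {q7} | {q2} | {q5} — 7 equivalence classes.

7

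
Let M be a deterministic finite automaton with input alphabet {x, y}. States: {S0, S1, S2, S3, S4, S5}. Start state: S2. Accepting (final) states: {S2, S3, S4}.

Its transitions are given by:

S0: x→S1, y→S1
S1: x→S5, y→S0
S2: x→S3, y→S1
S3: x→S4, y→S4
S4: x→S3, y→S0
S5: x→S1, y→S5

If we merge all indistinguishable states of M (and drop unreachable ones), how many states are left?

3

Every state is reachable, so we keep all 6.
P0 = {S2,S3,S4} | {S0,S1,S5}.
Split {S2,S3,S4} by δ(·,y) → {S2,S4} and {S3}.
Stable partition: {S2,S4} | {S0,S1,S5} | {S3} — 3 equivalence classes.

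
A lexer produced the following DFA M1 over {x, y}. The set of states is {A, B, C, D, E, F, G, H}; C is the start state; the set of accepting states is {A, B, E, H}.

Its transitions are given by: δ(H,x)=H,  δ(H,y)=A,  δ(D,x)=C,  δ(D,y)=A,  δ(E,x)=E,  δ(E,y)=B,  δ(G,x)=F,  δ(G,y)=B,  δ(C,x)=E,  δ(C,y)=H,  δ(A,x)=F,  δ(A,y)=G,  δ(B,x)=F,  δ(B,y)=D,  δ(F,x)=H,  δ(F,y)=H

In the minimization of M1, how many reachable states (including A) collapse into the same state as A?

Every state is reachable, so we keep all 8.
P0 = {A,B,E,H} | {C,D,F,G}.
Refine {A,B,E,H} on symbol x: members go to different blocks, giving {A,B} and {E,H}.
Refine {C,D,F,G} on symbol x: members go to different blocks, giving {C,F} and {D,G}.
No further refinement is possible. Final partition (4 blocks): {A,B} | {C,F} | {E,H} | {D,G}.
State A belongs to the block {A,B}, which has 2 states.

2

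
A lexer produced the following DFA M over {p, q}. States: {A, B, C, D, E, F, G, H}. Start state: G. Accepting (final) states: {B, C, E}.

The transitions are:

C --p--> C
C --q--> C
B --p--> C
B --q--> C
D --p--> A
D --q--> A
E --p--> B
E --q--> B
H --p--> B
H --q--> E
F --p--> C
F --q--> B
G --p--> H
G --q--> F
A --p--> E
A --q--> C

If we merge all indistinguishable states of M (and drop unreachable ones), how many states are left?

First remove the unreachable states {A,D}; 6 states remain.
Initial partition by acceptance: {B,C,E} | {F,G,H}.
Refine {F,G,H} on symbol p: members go to different blocks, giving {F,H} and {G}.
Stable partition: {B,C,E} | {F,H} | {G} — 3 equivalence classes.

3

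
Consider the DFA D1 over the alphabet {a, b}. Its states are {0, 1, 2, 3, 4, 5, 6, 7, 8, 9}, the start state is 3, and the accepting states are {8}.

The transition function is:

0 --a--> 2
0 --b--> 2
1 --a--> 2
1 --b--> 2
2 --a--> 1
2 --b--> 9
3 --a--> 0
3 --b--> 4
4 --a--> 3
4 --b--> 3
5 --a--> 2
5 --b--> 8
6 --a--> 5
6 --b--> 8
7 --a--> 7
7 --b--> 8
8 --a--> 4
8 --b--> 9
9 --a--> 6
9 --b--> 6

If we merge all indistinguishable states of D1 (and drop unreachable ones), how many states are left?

Reachable states from the start: {0,1,2,3,4,5,6,8,9}. Unreachable: {7} — drop them.
Start with accepting vs non-accepting: {8} | {0,1,2,3,4,5,6,9}.
On input b, block {0,1,2,3,4,5,6,9} splits into {0,1,2,3,4,9} and {5,6}.
Refine {0,1,2,3,4,9} on symbol a: members go to different blocks, giving {0,1,2,3,4} and {9}.
Refine {0,1,2,3,4} on symbol b: members go to different blocks, giving {0,1,3,4} and {2}.
On input a, block {0,1,3,4} splits into {0,1} and {3,4}.
On input a, block {5,6} splits into {5} and {6}.
Split {3,4} by δ(·,a) → {3} and {4}.
The partition is now stable with 8 blocks: {8} | {0,1} | {5} | {9} | {2} | {3} | {6} | {4}.

8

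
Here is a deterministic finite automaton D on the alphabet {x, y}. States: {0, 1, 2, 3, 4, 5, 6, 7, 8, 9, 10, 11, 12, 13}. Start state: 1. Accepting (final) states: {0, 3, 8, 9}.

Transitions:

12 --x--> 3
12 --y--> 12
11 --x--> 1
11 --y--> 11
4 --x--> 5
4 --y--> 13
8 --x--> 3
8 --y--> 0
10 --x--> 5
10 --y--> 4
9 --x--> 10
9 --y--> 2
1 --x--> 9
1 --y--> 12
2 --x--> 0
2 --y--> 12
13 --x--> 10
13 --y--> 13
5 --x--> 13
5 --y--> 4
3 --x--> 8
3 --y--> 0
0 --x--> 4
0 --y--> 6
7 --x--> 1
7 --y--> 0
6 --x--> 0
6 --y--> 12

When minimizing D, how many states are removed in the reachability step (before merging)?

2

Starting at 1 and following transitions, the reachable set is {0, 1, 2, 3, 4, 5, 6, 8, 9, 10, 12, 13}. That leaves 7, 11 unreachable — 2 in total.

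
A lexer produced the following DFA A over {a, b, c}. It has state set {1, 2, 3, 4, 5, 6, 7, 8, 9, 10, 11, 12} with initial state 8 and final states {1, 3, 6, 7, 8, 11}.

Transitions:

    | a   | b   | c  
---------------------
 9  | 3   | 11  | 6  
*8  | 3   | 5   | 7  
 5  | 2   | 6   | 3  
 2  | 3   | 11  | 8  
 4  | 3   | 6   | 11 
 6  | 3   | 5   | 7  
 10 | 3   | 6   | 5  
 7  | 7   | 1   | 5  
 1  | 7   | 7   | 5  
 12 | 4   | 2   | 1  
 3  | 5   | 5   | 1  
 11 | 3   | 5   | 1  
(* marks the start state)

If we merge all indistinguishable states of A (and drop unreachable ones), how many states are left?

5

States {4,9,10,12} cannot be reached from the start state, so discard them.
Initial partition by acceptance: {1,3,6,7,8,11} | {2,5}.
On input a, block {1,3,6,7,8,11} splits into {1,6,7,8,11} and {3}.
On input a, block {1,6,7,8,11} splits into {6,8,11} and {1,7}.
Split {2,5} by δ(·,a) → {2} and {5}.
No further refinement is possible. Final partition (5 blocks): {6,8,11} | {2} | {3} | {1,7} | {5}.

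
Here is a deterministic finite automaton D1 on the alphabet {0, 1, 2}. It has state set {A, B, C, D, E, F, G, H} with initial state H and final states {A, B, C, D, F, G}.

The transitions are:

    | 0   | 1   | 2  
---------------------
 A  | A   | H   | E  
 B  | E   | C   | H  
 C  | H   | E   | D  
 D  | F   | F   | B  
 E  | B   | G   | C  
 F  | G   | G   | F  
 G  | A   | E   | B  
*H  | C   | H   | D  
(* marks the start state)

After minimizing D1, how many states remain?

Initial partition by acceptance: {A,B,C,D,F,G} | {E,H}.
Refine {A,B,C,D,F,G} on symbol 0: members go to different blocks, giving {A,D,F,G} and {B,C}.
Refine {A,D,F,G} on symbol 1: members go to different blocks, giving {A,G} and {D,F}.
Split {A,G} by δ(·,2) → {A} and {G}.
On input 1, block {E,H} splits into {E} and {H}.
Split {B,C} by δ(·,0) → {B} and {C}.
On input 0, block {D,F} splits into {D} and {F}.
The partition is now stable with 8 blocks: {A} | {E} | {B} | {D} | {G} | {H} | {C} | {F}.

8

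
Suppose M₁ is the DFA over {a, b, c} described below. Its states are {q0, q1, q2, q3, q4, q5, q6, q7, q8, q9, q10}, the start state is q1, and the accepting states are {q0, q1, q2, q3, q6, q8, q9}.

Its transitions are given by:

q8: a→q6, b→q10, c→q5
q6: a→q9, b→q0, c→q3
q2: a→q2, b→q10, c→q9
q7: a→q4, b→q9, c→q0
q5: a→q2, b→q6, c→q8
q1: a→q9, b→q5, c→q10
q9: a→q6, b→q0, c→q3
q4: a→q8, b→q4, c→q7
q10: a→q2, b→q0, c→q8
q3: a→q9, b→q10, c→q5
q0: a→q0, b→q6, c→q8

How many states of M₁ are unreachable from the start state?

Starting at q1 and following transitions, the reachable set is {q0, q1, q2, q3, q5, q6, q8, q9, q10}. That leaves q4, q7 unreachable — 2 in total.

2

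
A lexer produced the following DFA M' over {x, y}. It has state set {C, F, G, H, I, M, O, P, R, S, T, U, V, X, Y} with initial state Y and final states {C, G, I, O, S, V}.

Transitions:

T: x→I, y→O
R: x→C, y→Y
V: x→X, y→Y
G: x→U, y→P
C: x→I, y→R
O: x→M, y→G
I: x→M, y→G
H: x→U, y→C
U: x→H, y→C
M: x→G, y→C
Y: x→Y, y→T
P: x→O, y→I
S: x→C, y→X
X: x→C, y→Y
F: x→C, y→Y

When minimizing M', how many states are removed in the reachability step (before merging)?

BFS from Y reaches {C, G, H, I, M, O, P, R, T, U, Y}; the 4 state(s) F, S, V, X are never visited.

4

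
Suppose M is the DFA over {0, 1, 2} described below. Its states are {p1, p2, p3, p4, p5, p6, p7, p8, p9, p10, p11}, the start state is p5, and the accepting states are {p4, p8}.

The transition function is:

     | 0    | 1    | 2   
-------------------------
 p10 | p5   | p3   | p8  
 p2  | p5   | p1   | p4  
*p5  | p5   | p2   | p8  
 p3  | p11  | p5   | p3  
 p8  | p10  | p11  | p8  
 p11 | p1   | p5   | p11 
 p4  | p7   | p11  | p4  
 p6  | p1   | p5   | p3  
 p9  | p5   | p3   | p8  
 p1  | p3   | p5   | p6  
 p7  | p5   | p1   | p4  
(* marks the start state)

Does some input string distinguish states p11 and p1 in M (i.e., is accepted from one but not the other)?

No

Reachable states from the start: {p1,p2,p3,p4,p5,p6,p7,p8,p10,p11}. Unreachable: {p9} — drop them.
P0 = {p4,p8} | {p1,p2,p3,p5,p6,p7,p10,p11}.
On input 2, block {p1,p2,p3,p5,p6,p7,p10,p11} splits into {p1,p3,p6,p11} and {p2,p5,p7,p10}.
Refine {p2,p5,p7,p10} on symbol 1: members go to different blocks, giving {p2,p7,p10} and {p5}.
The partition is now stable with 4 blocks: {p4,p8} | {p1,p3,p6,p11} | {p2,p7,p10} | {p5}.
p11 and p1 lie in the same block of the stable partition, so they are equivalent — no string distinguishes them.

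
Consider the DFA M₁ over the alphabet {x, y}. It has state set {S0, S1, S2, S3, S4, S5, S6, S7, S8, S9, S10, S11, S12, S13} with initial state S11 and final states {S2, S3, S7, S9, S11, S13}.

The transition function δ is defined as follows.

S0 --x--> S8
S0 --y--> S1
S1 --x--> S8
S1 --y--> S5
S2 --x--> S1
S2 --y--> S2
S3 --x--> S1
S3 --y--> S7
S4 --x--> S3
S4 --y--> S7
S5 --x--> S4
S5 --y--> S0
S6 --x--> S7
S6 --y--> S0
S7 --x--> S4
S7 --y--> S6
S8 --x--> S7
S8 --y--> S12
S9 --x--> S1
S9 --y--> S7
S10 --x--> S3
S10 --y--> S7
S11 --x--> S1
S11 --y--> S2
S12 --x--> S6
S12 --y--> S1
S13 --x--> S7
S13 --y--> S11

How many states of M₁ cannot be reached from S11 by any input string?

3

BFS from S11 reaches {S0, S1, S2, S3, S4, S5, S6, S7, S8, S11, S12}; the 3 state(s) S9, S10, S13 are never visited.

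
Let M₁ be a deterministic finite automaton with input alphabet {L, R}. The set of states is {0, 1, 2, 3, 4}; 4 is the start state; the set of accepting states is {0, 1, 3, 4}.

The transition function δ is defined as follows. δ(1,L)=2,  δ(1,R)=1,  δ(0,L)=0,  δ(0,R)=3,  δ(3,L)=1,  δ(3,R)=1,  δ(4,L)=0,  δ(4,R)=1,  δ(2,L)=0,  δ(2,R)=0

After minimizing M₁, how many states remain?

Every state is reachable, so we keep all 5.
P0 = {0,1,3,4} | {2}.
Split {0,1,3,4} by δ(·,L) → {0,3,4} and {1}.
On input L, block {0,3,4} splits into {0,4} and {3}.
Refine {0,4} on symbol R: members go to different blocks, giving {0} and {4}.
The partition is now stable with 5 blocks: {0} | {2} | {1} | {3} | {4}.

5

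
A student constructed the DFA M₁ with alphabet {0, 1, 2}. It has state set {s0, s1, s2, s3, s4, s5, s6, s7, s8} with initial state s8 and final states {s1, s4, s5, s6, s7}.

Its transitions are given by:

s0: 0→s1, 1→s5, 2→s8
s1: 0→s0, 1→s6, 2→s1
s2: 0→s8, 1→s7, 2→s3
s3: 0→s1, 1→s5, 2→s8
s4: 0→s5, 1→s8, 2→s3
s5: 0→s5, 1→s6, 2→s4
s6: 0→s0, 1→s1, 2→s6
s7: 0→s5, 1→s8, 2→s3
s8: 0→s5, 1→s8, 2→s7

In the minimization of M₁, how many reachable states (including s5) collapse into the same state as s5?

1

First remove the unreachable states {s2}; 8 states remain.
P0 = {s1,s4,s5,s6,s7} | {s0,s3,s8}.
On input 0, block {s1,s4,s5,s6,s7} splits into {s4,s5,s7} and {s1,s6}.
On input 1, block {s4,s5,s7} splits into {s4,s7} and {s5}.
Refine {s0,s3,s8} on symbol 0: members go to different blocks, giving {s0,s3} and {s8}.
The partition is now stable with 5 blocks: {s4,s7} | {s0,s3} | {s1,s6} | {s5} | {s8}.
The equivalence class containing s5 is {s5}, of size 1.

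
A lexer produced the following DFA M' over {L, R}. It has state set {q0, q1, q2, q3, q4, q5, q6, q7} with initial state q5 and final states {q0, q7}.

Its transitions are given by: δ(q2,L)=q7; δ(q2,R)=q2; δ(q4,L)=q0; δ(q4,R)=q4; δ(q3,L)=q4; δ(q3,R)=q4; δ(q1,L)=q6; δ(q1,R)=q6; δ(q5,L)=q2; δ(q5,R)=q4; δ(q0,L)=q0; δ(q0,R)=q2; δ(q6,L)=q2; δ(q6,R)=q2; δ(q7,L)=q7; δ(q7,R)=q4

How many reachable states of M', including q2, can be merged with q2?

Reachable states from the start: {q0,q2,q4,q5,q7}. Unreachable: {q1,q3,q6} — drop them.
P0 = {q0,q7} | {q2,q4,q5}.
Split {q2,q4,q5} by δ(·,L) → {q2,q4} and {q5}.
The partition is now stable with 3 blocks: {q0,q7} | {q2,q4} | {q5}.
The equivalence class containing q2 is {q2,q4}, of size 2.

2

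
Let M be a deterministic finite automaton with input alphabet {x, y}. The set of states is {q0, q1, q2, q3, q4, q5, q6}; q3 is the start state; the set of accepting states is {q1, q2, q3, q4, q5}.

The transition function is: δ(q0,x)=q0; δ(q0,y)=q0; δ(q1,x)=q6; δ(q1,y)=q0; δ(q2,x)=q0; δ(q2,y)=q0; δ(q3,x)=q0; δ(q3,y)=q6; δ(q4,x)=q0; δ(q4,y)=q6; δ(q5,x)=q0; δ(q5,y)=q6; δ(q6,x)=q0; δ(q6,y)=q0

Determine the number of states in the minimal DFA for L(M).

2

Reachable states from the start: {q0,q3,q6}. Unreachable: {q1,q2,q4,q5} — drop them.
P0 = {q3} | {q0,q6}.
The partition is now stable with 2 blocks: {q3} | {q0,q6}.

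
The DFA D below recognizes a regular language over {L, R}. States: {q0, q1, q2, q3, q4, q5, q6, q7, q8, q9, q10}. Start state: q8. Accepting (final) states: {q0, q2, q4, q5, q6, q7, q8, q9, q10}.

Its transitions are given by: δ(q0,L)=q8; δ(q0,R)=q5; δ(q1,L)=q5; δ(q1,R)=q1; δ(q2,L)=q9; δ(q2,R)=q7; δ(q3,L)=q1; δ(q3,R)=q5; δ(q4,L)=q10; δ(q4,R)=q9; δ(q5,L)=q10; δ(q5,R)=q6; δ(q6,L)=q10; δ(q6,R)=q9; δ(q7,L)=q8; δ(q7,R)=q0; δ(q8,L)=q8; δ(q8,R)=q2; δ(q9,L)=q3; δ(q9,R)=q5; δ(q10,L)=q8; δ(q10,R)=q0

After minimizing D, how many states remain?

9

Reachable states from the start: {q0,q1,q2,q3,q5,q6,q7,q8,q9,q10}. Unreachable: {q4} — drop them.
P0 = {q0,q2,q5,q6,q7,q8,q9,q10} | {q1,q3}.
On input L, block {q0,q2,q5,q6,q7,q8,q9,q10} splits into {q0,q2,q5,q6,q7,q8,q10} and {q9}.
On input L, block {q0,q2,q5,q6,q7,q8,q10} splits into {q0,q5,q6,q7,q8,q10} and {q2}.
Split {q0,q5,q6,q7,q8,q10} by δ(·,R) → {q0,q5,q7,q10} and {q6} and {q8}.
Refine {q0,q5,q7,q10} on symbol L: members go to different blocks, giving {q0,q7,q10} and {q5}.
On input R, block {q0,q7,q10} splits into {q7,q10} and {q0}.
On input L, block {q1,q3} splits into {q1} and {q3}.
The partition is now stable with 9 blocks: {q7,q10} | {q1} | {q9} | {q2} | {q6} | {q8} | {q5} | {q0} | {q3}.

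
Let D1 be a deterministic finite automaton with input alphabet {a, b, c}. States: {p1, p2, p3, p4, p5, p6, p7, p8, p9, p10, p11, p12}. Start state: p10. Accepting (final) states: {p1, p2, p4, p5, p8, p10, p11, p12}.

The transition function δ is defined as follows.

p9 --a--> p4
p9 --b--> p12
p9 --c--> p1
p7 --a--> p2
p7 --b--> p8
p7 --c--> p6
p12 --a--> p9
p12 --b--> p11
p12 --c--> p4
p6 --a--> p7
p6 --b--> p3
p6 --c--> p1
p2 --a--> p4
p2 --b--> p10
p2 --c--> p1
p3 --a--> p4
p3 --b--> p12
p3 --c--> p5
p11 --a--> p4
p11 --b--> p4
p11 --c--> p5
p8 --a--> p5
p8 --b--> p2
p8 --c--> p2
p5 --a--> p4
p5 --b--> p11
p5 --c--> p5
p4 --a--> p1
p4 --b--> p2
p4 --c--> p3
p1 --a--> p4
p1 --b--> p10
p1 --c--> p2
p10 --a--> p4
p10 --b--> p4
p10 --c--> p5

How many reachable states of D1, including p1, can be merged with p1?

3

Reachable states from the start: {p1,p2,p3,p4,p5,p9,p10,p11,p12}. Unreachable: {p6,p7,p8} — drop them.
P0 = {p1,p2,p4,p5,p10,p11,p12} | {p3,p9}.
On input a, block {p1,p2,p4,p5,p10,p11,p12} splits into {p1,p2,p4,p5,p10,p11} and {p12}.
Split {p1,p2,p4,p5,p10,p11} by δ(·,c) → {p1,p2,p5,p10,p11} and {p4}.
On input b, block {p1,p2,p5,p10,p11} splits into {p1,p2,p5} and {p10,p11}.
No further refinement is possible. Final partition (5 blocks): {p1,p2,p5} | {p3,p9} | {p12} | {p4} | {p10,p11}.
State p1 belongs to the block {p1,p2,p5}, which has 3 states.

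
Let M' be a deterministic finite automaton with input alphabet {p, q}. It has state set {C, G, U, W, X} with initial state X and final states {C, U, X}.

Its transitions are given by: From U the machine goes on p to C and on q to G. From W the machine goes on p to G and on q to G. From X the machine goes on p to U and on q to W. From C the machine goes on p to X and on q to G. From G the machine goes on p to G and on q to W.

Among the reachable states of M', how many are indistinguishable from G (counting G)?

P0 = {C,U,X} | {G,W}.
Stable partition: {C,U,X} | {G,W} — 2 equivalence classes.
State G belongs to the block {G,W}, which has 2 states.

2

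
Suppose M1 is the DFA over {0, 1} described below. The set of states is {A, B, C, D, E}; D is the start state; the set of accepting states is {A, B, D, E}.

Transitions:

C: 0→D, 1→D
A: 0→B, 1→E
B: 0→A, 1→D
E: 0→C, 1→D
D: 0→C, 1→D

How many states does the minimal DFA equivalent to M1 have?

2

States {A,B,E} cannot be reached from the start state, so discard them.
Initial partition by acceptance: {D} | {C}.
The partition is now stable with 2 blocks: {D} | {C}.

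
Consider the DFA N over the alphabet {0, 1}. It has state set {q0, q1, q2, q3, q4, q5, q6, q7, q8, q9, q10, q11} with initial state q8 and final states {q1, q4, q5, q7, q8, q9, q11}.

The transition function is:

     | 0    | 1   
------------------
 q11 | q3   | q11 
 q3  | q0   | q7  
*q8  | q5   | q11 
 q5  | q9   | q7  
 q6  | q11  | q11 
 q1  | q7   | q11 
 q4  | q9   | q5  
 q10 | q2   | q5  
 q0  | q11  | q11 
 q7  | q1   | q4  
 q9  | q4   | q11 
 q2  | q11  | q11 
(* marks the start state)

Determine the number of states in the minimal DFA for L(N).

5

States {q2,q6,q10} cannot be reached from the start state, so discard them.
Initial partition by acceptance: {q1,q4,q5,q7,q8,q9,q11} | {q0,q3}.
On input 0, block {q1,q4,q5,q7,q8,q9,q11} splits into {q1,q4,q5,q7,q8,q9} and {q11}.
Refine {q1,q4,q5,q7,q8,q9} on symbol 1: members go to different blocks, giving {q1,q8,q9} and {q4,q5,q7}.
On input 0, block {q0,q3} splits into {q0} and {q3}.
No further refinement is possible. Final partition (5 blocks): {q1,q8,q9} | {q0} | {q11} | {q4,q5,q7} | {q3}.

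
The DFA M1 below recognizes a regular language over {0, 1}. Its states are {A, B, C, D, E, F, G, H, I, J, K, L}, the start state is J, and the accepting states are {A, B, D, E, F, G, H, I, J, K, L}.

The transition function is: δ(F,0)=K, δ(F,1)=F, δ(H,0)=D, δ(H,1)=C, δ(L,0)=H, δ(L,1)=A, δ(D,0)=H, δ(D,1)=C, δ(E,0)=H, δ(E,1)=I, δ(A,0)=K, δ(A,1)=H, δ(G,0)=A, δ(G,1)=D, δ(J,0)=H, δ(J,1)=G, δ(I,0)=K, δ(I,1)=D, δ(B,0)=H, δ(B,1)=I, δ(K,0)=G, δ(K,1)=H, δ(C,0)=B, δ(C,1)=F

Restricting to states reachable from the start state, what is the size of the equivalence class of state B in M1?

States {E,L} cannot be reached from the start state, so discard them.
Start with accepting vs non-accepting: {A,B,D,F,G,H,I,J,K} | {C}.
Refine {A,B,D,F,G,H,I,J,K} on symbol 1: members go to different blocks, giving {A,B,F,G,I,J,K} and {D,H}.
On input 0, block {A,B,F,G,I,J,K} splits into {A,F,G,I,K} and {B,J}.
On input 1, block {A,F,G,I,K} splits into {A,G,I,K} and {F}.
No further refinement is possible. Final partition (5 blocks): {A,G,I,K} | {C} | {D,H} | {B,J} | {F}.
The equivalence class containing B is {B,J}, of size 2.

2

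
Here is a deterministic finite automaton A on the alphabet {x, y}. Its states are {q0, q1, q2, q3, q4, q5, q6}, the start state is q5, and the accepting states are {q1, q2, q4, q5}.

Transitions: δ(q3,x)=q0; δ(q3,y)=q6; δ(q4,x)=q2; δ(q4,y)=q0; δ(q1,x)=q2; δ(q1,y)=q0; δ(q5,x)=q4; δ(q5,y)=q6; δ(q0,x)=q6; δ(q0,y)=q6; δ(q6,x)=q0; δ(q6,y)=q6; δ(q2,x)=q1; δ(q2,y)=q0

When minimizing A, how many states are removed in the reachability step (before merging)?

1

BFS from q5 reaches {q0, q1, q2, q4, q5, q6}; the 1 state(s) q3 are never visited.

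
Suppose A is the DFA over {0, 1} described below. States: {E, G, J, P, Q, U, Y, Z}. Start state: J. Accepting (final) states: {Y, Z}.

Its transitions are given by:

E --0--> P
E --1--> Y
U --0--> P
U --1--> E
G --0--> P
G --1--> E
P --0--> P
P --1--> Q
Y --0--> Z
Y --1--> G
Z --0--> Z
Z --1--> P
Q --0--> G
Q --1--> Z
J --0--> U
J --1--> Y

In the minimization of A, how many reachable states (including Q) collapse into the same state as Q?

3

Every state is reachable, so we keep all 8.
Initial partition by acceptance: {Y,Z} | {E,G,J,P,Q,U}.
Refine {E,G,J,P,Q,U} on symbol 1: members go to different blocks, giving {E,J,Q} and {G,P,U}.
The partition is now stable with 3 blocks: {Y,Z} | {E,J,Q} | {G,P,U}.
The equivalence class containing Q is {E,J,Q}, of size 3.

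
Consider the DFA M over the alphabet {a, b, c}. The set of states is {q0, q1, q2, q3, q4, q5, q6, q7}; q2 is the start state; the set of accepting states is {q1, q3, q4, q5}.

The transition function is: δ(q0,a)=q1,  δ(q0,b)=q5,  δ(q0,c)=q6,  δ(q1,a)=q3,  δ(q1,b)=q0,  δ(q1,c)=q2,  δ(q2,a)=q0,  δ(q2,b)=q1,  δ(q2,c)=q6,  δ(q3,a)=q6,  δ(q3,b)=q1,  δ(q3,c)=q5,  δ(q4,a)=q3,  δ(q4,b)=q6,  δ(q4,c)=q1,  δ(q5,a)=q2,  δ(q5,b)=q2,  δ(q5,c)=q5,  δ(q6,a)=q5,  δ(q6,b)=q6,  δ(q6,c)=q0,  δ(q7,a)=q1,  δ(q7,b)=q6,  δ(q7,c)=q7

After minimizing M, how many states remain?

6

Reachable states from the start: {q0,q1,q2,q3,q5,q6}. Unreachable: {q4,q7} — drop them.
Start with accepting vs non-accepting: {q1,q3,q5} | {q0,q2,q6}.
Split {q1,q3,q5} by δ(·,a) → {q3,q5} and {q1}.
Split {q3,q5} by δ(·,b) → {q3} and {q5}.
Split {q0,q2,q6} by δ(·,a) → {q0} and {q2} and {q6}.
No further refinement is possible. Final partition (6 blocks): {q3} | {q0} | {q1} | {q5} | {q2} | {q6}.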